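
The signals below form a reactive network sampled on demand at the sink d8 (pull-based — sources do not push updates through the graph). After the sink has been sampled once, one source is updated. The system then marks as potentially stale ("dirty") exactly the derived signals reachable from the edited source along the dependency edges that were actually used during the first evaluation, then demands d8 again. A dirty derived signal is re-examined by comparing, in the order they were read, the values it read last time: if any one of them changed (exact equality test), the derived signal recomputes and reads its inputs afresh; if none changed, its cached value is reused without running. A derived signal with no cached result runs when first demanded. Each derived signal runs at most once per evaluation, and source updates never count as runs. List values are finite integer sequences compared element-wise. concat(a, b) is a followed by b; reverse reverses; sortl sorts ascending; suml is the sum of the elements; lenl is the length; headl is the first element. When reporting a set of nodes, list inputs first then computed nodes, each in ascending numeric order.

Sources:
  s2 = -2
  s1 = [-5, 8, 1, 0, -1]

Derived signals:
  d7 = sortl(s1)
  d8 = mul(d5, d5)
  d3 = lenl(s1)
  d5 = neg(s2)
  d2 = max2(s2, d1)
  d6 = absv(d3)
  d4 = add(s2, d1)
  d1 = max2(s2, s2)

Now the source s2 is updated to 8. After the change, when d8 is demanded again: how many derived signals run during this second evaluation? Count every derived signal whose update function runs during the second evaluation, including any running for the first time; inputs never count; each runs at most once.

Initial pass — values computed on the first demand:
  d5 = neg(-2) = 2
  d8 = mul(2, 2) = 4

Second demand — change propagation:
  d5: re-runs because s2 -2->8; new result -8.
  d8: re-runs because d5 2->-8; d5 2->-8; new result 64.

Run set: d5, d8 (2 run).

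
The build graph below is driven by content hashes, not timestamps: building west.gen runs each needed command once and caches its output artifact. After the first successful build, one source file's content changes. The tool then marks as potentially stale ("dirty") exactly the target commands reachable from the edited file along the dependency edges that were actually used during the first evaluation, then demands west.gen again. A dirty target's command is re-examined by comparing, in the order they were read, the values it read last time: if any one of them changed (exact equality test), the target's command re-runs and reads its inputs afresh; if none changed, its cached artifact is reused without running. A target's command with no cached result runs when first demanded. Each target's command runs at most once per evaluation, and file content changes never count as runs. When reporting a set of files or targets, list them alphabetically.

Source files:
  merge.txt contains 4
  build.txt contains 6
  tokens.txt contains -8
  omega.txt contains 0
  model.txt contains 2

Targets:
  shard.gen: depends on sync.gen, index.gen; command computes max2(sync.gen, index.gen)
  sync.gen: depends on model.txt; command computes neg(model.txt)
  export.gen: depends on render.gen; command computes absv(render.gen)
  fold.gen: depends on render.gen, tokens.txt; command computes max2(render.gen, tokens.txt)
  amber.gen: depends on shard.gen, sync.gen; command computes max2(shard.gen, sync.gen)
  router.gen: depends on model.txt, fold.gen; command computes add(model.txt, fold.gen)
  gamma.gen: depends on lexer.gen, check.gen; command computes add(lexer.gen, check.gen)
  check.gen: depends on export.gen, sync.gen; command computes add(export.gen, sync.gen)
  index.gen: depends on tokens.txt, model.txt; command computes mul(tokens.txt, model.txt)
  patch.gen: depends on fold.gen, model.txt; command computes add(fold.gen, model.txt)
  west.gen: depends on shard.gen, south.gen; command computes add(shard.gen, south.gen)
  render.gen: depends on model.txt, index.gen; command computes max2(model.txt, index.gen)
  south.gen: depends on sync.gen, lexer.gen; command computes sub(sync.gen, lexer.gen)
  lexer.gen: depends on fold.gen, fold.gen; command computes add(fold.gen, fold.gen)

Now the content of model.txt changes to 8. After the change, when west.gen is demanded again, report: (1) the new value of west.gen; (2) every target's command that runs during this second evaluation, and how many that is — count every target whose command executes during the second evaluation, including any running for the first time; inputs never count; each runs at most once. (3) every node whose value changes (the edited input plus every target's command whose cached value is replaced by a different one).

west.gen now evaluates to -32.
Run set: fold.gen, index.gen, lexer.gen, render.gen, shard.gen, south.gen, sync.gen, west.gen (8 run).
Changed values: fold.gen, index.gen, lexer.gen, model.txt, render.gen, shard.gen, south.gen, sync.gen, west.gen.

Initial pass — values computed on the first demand:
  index.gen = mul(-8, 2) = -16
  render.gen = max2(2, -16) = 2
  fold.gen = max2(2, -8) = 2
  lexer.gen = add(2, 2) = 4
  sync.gen = neg(2) = -2
  shard.gen = max2(-2, -16) = -2
  south.gen = sub(-2, 4) = -6
  west.gen = add(-2, -6) = -8

Second demand — change propagation:
  index.gen: re-runs because model.txt 2->8; new result -64.
  render.gen: re-runs because model.txt 2->8; index.gen -16->-64; new result 8.
  fold.gen: re-runs because render.gen 2->8; new result 8.
  lexer.gen: re-runs because fold.gen 2->8; fold.gen 2->8; new result 16.
  sync.gen: re-runs because model.txt 2->8; new result -8.
  shard.gen: re-runs because sync.gen -2->-8; index.gen -16->-64; new result -8.
  south.gen: re-runs because sync.gen -2->-8; lexer.gen 4->16; new result -24.
  west.gen: re-runs because shard.gen -2->-8; south.gen -6->-24; new result -32.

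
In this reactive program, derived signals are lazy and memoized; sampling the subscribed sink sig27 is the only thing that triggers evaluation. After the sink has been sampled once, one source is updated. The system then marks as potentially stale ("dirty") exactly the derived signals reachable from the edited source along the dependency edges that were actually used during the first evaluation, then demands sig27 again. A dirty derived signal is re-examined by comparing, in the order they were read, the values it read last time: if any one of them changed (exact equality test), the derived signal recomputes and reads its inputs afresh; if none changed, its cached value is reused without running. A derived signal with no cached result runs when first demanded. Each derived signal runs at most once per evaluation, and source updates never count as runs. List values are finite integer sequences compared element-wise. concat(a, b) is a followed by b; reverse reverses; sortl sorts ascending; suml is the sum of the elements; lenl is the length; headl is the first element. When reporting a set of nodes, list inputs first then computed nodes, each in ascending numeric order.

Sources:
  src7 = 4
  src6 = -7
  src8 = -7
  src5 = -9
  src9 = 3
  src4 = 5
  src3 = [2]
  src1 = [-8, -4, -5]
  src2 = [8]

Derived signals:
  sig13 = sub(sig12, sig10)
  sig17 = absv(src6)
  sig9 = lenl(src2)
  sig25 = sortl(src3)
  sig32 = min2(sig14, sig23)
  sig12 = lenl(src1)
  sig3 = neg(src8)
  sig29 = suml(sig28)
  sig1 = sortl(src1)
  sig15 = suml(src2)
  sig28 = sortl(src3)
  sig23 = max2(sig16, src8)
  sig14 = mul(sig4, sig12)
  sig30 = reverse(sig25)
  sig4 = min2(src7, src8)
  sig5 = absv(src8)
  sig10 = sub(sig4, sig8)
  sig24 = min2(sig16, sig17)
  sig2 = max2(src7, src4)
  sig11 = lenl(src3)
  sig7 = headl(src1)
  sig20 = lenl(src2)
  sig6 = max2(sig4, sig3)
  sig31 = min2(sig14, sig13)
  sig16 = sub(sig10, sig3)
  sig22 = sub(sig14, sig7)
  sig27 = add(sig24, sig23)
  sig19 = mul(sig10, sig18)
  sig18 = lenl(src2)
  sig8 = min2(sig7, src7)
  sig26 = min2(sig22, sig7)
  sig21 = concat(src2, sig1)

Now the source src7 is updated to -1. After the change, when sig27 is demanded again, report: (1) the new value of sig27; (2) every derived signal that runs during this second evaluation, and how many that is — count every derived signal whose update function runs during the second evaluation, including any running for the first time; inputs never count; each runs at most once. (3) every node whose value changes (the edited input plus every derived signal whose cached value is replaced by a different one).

First demand of the output computes:
  sig3 = neg(-7) = 7
  sig4 = min2(4, -7) = -7
  sig7 = headl([-8, -4, -5]) = -8
  sig8 = min2(-8, 4) = -8
  sig10 = sub(-7, -8) = 1
  sig16 = sub(1, 7) = -6
  sig17 = absv(-7) = 7
  sig23 = max2(-6, -7) = -6
  sig24 = min2(-6, 7) = -6
  sig27 = add(-6, -6) = -12

After the edit, cleaning proceeds:
  sig4: a read changed (src7 4->-1) — executes, giving -7 — identical to its old value.
  sig8: a read changed (src7 4->-1) — executes, giving -8 — identical to its old value.
  sig10: dirty, but its reads are unchanged (sig4 unchanged, sig8 unchanged); cached 1 stands.
  sig16: dirty, but its reads are unchanged (sig10 unchanged, sig3 unchanged); cached -6 stands.
  sig23: dirty, but its reads are unchanged (sig16 unchanged, src8 unchanged); cached -6 stands.
  sig24: dirty, but its reads are unchanged (sig16 unchanged, sig17 unchanged); cached -6 stands.
  sig27: dirty, but its reads are unchanged (sig24 unchanged, sig23 unchanged); cached -12 stands.

Note where the cutoff bites: sig10 is checked, finds nothing changed, and keeps its cache.

Demanding sig27 again yields -12.
2 derived signals run: sig4, sig8.
The nodes whose values change: src7.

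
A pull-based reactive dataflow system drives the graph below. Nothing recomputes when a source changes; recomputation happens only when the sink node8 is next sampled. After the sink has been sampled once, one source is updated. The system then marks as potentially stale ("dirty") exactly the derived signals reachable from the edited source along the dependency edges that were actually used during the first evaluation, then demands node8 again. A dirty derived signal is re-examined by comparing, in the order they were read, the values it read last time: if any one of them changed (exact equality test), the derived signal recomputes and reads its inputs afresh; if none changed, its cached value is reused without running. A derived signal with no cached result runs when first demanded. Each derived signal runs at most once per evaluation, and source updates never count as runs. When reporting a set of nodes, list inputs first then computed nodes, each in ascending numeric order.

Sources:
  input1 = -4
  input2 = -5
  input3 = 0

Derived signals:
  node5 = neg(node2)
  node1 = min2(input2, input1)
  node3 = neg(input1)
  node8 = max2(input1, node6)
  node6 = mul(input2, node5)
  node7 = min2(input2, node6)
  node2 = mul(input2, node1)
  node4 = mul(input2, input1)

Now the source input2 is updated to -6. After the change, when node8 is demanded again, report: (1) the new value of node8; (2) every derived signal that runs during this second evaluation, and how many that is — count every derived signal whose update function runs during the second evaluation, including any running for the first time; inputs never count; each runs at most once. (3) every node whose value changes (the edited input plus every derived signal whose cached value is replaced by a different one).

New value of node8: 216.
Derived signals that run: node1, node2, node5, node6, node8 — 5 in total.
Values that change: input2, node1, node2, node5, node6, node8.

First evaluation (everything demanded from the output):
  node1 = min2(-5, -4) = -5
  node2 = mul(-5, -5) = 25
  node5 = neg(25) = -25
  node6 = mul(-5, -25) = 125
  node8 = max2(-4, 125) = 125

Propagation after the edit:
  node1: runs — input2 -5->-6; result -6.
  node2: runs — input2 -5->-6; node1 -5->-6; result 36.
  node5: runs — node2 25->36; result -36.
  node6: runs — input2 -5->-6; node5 -25->-36; result 216.
  node8: runs — node6 125->216; result 216.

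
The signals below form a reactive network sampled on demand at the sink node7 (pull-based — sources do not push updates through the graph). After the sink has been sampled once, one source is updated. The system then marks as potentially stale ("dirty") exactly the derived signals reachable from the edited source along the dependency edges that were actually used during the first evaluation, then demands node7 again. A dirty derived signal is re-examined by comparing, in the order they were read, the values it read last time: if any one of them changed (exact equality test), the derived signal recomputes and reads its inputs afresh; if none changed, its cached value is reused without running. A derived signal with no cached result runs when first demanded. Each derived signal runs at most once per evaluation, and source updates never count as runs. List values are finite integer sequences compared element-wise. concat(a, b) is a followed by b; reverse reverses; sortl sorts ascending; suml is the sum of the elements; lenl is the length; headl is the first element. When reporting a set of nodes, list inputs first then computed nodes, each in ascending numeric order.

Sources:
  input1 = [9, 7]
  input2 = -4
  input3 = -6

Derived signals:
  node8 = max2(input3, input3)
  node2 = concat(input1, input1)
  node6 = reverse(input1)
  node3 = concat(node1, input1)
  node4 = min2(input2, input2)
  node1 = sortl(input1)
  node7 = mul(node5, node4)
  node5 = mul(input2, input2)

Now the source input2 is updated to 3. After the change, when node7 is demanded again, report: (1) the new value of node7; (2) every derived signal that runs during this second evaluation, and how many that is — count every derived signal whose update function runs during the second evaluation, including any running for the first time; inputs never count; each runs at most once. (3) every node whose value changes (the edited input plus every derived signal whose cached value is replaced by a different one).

Initial pass — values computed on the first demand:
  node4 = min2(-4, -4) = -4
  node5 = mul(-4, -4) = 16
  node7 = mul(16, -4) = -64

Second demand — change propagation:
  node4: re-runs because input2 -4->3; input2 -4->3; new result 3.
  node5: re-runs because input2 -4->3; input2 -4->3; new result 9.
  node7: re-runs because node5 16->9; node4 -4->3; new result 27.

node7 now evaluates to 27.
Run set: node4, node5, node7 (3 run).
Changed values: input2, node4, node5, node7.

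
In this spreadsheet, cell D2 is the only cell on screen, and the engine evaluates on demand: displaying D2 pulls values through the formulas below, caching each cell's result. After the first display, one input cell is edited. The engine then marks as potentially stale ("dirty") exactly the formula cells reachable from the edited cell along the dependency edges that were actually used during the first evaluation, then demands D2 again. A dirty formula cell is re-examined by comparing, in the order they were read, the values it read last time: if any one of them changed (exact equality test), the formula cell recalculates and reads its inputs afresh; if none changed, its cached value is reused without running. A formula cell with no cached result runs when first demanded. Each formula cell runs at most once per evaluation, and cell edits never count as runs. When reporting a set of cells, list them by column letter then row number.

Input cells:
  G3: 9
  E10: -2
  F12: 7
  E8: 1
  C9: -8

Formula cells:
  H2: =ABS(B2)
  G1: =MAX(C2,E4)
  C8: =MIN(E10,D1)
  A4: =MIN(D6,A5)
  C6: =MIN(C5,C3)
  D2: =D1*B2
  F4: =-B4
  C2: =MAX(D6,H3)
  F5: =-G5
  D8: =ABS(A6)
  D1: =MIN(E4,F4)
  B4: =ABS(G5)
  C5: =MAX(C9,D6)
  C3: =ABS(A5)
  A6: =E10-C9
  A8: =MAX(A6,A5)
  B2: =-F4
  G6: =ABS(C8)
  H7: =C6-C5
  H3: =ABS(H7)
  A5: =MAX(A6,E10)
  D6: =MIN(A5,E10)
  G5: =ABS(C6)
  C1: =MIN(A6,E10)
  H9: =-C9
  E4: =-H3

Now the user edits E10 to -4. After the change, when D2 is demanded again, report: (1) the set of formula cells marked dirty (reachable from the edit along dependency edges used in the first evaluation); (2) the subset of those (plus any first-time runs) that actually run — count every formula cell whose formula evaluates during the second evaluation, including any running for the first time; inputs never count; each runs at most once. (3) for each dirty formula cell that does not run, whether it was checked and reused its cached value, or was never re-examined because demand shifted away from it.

Dirty set: A5, A6, B2, B4, C3, C5, C6, D1, D2, D6, E4, F4, G5, H3, H7.
Run set: A5, A6, B2, B4, C3, C5, C6, D1, D2, D6, F4, G5, H7 (13 run).
Re-examined without running (cache reused): E4, H3.
The important point: at H3 every value read last time is unchanged, so the dirty flag clears without a run.

Initial pass — values computed on the first demand:
  A6 = -2 - -8 = 6
  A5 = MAX(6, -2) = 6
  C3 = ABS(6) = 6
  D6 = MIN(6, -2) = -2
  C5 = MAX(-8, -2) = -2
  C6 = MIN(-2, 6) = -2
  G5 = ABS(-2) = 2
  B4 = ABS(2) = 2
  F4 = -(2) = -2
  B2 = -(-2) = 2
  H7 = -2 - -2 = 0
  H3 = ABS(0) = 0
  E4 = -(0) = 0
  D1 = MIN(0, -2) = -2
  D2 = -2 * 2 = -4

Second demand — change propagation:
  A6: re-runs because E10 -2->-4; new result 4.
  A5: re-runs because A6 6->4; E10 -2->-4; new result 4.
  C3: re-runs because A5 6->4; new result 4.
  D6: re-runs because A5 6->4; E10 -2->-4; new result -4.
  C5: re-runs because D6 -2->-4; new result -4.
  C6: re-runs because C5 -2->-4; C3 6->4; new result -4.
  G5: re-runs because C6 -2->-4; new result 4.
  B4: re-runs because G5 2->4; new result 4.
  F4: re-runs because B4 2->4; new result -4.
  B2: re-runs because F4 -2->-4; new result 4.
  H7: re-runs because C6 -2->-4; C5 -2->-4; new result 0 (unchanged).
  H3: re-examined; everything it read last time is the same (H7 unchanged) — cache 0 kept, no run.
  E4: re-examined; everything it read last time is the same (H3 unchanged) — cache 0 kept, no run.
  D1: re-runs because F4 -2->-4; new result -4.
  D2: re-runs because D1 -2->-4; B2 2->4; new result -16.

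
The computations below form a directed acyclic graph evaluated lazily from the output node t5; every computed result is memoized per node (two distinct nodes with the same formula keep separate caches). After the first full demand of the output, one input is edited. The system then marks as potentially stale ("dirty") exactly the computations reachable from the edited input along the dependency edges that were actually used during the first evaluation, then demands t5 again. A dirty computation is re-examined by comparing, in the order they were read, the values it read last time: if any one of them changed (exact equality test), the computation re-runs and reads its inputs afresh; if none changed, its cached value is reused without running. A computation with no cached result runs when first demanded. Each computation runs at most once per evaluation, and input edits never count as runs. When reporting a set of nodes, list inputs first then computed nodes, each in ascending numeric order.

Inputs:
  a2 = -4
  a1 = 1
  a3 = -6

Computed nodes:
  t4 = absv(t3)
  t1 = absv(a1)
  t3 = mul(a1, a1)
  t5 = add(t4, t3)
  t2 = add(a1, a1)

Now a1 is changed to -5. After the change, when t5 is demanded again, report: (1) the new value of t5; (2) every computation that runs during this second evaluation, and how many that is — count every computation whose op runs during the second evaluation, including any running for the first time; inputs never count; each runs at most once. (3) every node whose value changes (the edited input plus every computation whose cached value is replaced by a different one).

First demand of the output computes:
  t3 = mul(1, 1) = 1
  t4 = absv(1) = 1
  t5 = add(1, 1) = 2

After the edit, cleaning proceeds:
  t3: a read changed (a1 1->-5; a1 1->-5) — executes, giving 25.
  t4: a read changed (t3 1->25) — executes, giving 25.
  t5: a read changed (t4 1->25; t3 1->25) — executes, giving 50.

Demanding t5 again yields 50.
3 computations run: t3, t4, t5.
The nodes whose values change: a1, t3, t4, t5.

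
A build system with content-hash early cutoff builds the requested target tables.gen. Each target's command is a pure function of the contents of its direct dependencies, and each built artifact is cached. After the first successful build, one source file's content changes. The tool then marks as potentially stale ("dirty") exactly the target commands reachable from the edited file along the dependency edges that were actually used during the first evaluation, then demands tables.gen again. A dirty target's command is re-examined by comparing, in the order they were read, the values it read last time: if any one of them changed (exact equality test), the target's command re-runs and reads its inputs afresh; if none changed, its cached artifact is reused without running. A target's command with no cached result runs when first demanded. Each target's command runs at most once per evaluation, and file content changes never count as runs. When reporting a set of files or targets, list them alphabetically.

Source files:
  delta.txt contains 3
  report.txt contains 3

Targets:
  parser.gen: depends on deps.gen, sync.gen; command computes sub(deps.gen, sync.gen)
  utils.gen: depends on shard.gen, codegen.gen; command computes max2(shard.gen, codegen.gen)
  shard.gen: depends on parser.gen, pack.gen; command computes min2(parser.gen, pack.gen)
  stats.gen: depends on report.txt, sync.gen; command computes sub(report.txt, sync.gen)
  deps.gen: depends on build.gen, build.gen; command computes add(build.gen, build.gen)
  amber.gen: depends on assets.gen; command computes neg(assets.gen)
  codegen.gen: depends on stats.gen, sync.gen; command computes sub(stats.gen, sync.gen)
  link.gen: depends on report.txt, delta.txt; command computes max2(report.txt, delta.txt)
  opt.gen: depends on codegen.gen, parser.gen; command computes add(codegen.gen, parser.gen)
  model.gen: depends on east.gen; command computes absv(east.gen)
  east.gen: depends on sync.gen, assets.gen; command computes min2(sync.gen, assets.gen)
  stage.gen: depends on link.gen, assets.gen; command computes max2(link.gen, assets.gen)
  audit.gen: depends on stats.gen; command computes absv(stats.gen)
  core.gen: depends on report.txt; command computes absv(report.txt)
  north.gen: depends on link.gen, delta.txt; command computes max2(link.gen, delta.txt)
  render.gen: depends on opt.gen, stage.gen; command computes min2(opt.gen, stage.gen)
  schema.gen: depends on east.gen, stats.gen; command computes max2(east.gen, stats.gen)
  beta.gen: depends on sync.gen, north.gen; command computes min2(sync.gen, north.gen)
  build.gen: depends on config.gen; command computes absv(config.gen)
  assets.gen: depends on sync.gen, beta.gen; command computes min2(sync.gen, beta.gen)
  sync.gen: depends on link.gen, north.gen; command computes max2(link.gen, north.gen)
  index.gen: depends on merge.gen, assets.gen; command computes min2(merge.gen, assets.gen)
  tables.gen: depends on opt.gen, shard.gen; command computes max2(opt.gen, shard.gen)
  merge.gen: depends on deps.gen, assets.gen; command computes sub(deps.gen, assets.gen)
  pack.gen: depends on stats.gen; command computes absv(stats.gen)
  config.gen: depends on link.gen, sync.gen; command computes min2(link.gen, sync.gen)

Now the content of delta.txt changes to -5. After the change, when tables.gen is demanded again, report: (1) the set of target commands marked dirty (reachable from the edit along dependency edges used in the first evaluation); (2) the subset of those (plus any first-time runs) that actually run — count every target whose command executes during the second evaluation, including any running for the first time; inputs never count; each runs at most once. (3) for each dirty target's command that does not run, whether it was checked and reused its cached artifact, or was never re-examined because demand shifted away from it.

Marked dirty: build.gen, codegen.gen, config.gen, deps.gen, link.gen, north.gen, opt.gen, pack.gen, parser.gen, shard.gen, stats.gen, sync.gen, tables.gen.
Target commands that run: link.gen, north.gen — 2 in total.
Checked but reused from cache: build.gen, codegen.gen, config.gen, deps.gen, opt.gen, pack.gen, parser.gen, shard.gen, stats.gen, sync.gen, tables.gen.
Key observation: the cutoff stops propagation at sync.gen — its inputs' values are unchanged, so it reuses its cache.

First evaluation (everything demanded from the output):
  link.gen = max2(3, 3) = 3
  north.gen = max2(3, 3) = 3
  sync.gen = max2(3, 3) = 3
  config.gen = min2(3, 3) = 3
  build.gen = absv(3) = 3
  deps.gen = add(3, 3) = 6
  parser.gen = sub(6, 3) = 3
  stats.gen = sub(3, 3) = 0
  codegen.gen = sub(0, 3) = -3
  opt.gen = add(-3, 3) = 0
  pack.gen = absv(0) = 0
  shard.gen = min2(3, 0) = 0
  tables.gen = max2(0, 0) = 0

Propagation after the edit:
  link.gen: runs — delta.txt 3->-5; result 3 (same value as before).
  north.gen: runs — delta.txt 3->-5; result 3 (same value as before).
  sync.gen: checked — values it read are unchanged (link.gen unchanged, north.gen unchanged); reused cached 3 without running.
  config.gen: checked — values it read are unchanged (link.gen unchanged, sync.gen unchanged); reused cached 3 without running.
  build.gen: checked — values it read are unchanged (config.gen unchanged); reused cached 3 without running.
  deps.gen: checked — values it read are unchanged (build.gen unchanged, build.gen unchanged); reused cached 6 without running.
  parser.gen: checked — values it read are unchanged (deps.gen unchanged, sync.gen unchanged); reused cached 3 without running.
  stats.gen: checked — values it read are unchanged (report.txt unchanged, sync.gen unchanged); reused cached 0 without running.
  codegen.gen: checked — values it read are unchanged (stats.gen unchanged, sync.gen unchanged); reused cached -3 without running.
  opt.gen: checked — values it read are unchanged (codegen.gen unchanged, parser.gen unchanged); reused cached 0 without running.
  pack.gen: checked — values it read are unchanged (stats.gen unchanged); reused cached 0 without running.
  shard.gen: checked — values it read are unchanged (parser.gen unchanged, pack.gen unchanged); reused cached 0 without running.
  tables.gen: checked — values it read are unchanged (opt.gen unchanged, shard.gen unchanged); reused cached 0 without running.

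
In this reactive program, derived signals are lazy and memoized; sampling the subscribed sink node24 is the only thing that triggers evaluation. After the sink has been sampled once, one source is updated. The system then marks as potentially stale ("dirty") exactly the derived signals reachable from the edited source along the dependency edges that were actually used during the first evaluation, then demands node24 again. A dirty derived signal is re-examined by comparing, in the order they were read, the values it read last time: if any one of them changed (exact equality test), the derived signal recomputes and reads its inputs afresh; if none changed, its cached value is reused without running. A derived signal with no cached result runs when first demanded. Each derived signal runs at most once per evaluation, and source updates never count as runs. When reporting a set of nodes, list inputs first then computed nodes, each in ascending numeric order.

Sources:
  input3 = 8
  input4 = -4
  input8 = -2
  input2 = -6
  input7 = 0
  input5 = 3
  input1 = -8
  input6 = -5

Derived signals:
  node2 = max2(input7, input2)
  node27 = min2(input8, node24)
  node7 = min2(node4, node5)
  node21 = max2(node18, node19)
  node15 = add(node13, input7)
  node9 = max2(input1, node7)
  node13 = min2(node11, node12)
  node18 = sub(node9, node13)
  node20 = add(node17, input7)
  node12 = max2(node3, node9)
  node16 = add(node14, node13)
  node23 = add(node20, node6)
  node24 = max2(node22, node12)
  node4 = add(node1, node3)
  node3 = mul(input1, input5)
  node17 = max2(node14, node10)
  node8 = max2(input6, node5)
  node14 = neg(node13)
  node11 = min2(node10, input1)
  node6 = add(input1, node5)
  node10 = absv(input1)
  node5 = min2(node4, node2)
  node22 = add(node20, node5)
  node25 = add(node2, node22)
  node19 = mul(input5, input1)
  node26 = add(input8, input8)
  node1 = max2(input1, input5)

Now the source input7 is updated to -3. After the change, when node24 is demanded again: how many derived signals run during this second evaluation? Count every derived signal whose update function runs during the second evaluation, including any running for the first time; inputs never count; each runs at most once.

First demand of the output computes:
  node1 = max2(-8, 3) = 3
  node2 = max2(0, -6) = 0
  node3 = mul(-8, 3) = -24
  node4 = add(3, -24) = -21
  node5 = min2(-21, 0) = -21
  node7 = min2(-21, -21) = -21
  node9 = max2(-8, -21) = -8
  node10 = absv(-8) = 8
  node11 = min2(8, -8) = -8
  node12 = max2(-24, -8) = -8
  node13 = min2(-8, -8) = -8
  node14 = neg(-8) = 8
  node17 = max2(8, 8) = 8
  node20 = add(8, 0) = 8
  node22 = add(8, -21) = -13
  node24 = max2(-13, -8) = -8

After the edit, cleaning proceeds:
  node2: a read changed (input7 0->-3) — executes, giving -3.
  node5: a read changed (node2 0->-3) — executes, giving -21 — identical to its old value.
  node7: dirty, but its reads are unchanged (node4 unchanged, node5 unchanged); cached -21 stands.
  node9: dirty, but its reads are unchanged (input1 unchanged, node7 unchanged); cached -8 stands.
  node12: dirty, but its reads are unchanged (node3 unchanged, node9 unchanged); cached -8 stands.
  node13: dirty, but its reads are unchanged (node11 unchanged, node12 unchanged); cached -8 stands.
  node14: dirty, but its reads are unchanged (node13 unchanged); cached 8 stands.
  node17: dirty, but its reads are unchanged (node14 unchanged, node10 unchanged); cached 8 stands.
  node20: a read changed (input7 0->-3) — executes, giving 5.
  node22: a read changed (node20 8->5) — executes, giving -16.
  node24: a read changed (node22 -13->-16) — executes, giving -8 — identical to its old value.

Note where the cutoff bites: node7 is checked, finds nothing changed, and keeps its cache.

5 derived signals run: node2, node5, node20, node22, node24.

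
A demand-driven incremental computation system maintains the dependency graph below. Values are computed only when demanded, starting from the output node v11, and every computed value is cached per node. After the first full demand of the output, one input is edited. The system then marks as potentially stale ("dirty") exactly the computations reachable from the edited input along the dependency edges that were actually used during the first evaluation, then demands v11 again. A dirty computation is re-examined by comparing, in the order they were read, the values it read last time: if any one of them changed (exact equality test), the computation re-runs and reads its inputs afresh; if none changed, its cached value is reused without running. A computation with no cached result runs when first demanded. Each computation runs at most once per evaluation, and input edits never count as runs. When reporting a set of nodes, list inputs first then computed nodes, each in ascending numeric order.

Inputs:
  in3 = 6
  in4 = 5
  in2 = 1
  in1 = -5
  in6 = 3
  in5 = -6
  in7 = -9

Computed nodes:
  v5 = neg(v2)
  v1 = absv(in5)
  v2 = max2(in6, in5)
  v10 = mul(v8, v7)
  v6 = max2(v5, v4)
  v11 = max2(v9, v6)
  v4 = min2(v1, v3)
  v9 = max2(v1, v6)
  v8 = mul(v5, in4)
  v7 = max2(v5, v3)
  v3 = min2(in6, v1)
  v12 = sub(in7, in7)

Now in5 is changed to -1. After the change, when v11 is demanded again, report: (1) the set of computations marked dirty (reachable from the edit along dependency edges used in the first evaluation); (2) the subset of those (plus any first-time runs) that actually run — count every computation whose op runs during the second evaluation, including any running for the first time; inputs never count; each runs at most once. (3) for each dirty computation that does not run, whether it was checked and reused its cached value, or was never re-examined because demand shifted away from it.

First evaluation (everything demanded from the output):
  v1 = absv(-6) = 6
  v2 = max2(3, -6) = 3
  v3 = min2(3, 6) = 3
  v4 = min2(6, 3) = 3
  v5 = neg(3) = -3
  v6 = max2(-3, 3) = 3
  v9 = max2(6, 3) = 6
  v11 = max2(6, 3) = 6

Propagation after the edit:
  v1: runs — in5 -6->-1; result 1.
  v2: runs — in5 -6->-1; result 3 (same value as before).
  v3: runs — v1 6->1; result 1.
  v4: runs — v1 6->1; v3 3->1; result 1.
  v5: checked — values it read are unchanged (v2 unchanged); reused cached -3 without running.
  v6: runs — v4 3->1; result 1.
  v9: runs — v1 6->1; v6 3->1; result 1.
  v11: runs — v9 6->1; v6 3->1; result 1.

Key observation: the cutoff stops propagation at v5 — its inputs' values are unchanged, so it reuses its cache.

Marked dirty: v1, v2, v3, v4, v5, v6, v9, v11.
Computations that run: v1, v2, v3, v4, v6, v9, v11 — 7 in total.
Checked but reused from cache: v5.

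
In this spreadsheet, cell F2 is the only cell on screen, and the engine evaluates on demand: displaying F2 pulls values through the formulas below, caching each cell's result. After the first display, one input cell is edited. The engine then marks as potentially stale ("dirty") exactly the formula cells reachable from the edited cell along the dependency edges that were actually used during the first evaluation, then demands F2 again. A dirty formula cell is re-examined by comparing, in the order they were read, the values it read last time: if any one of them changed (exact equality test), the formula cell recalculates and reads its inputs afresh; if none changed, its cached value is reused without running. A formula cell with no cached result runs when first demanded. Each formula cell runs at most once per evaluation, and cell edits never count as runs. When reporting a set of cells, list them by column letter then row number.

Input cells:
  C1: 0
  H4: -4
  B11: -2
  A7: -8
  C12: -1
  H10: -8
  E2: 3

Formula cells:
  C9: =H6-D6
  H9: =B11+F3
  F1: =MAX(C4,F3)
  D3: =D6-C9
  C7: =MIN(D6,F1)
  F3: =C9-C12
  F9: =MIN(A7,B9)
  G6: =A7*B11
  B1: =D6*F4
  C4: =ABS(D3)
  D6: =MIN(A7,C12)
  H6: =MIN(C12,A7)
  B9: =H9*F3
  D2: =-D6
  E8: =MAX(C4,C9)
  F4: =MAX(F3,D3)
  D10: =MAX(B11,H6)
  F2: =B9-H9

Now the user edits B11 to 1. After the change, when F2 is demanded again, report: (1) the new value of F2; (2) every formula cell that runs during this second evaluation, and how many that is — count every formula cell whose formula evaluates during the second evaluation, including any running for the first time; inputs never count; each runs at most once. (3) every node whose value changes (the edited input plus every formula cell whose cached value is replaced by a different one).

F2 now evaluates to 0.
Run set: B9, F2, H9 (3 run).
Changed values: B9, B11, H9.

Initial pass — values computed on the first demand:
  D6 = MIN(-8, -1) = -8
  H6 = MIN(-1, -8) = -8
  C9 = -8 - -8 = 0
  F3 = 0 - -1 = 1
  H9 = -2 + 1 = -1
  B9 = -1 * 1 = -1
  F2 = -1 - -1 = 0

Second demand — change propagation:
  H9: re-runs because B11 -2->1; new result 2.
  B9: re-runs because H9 -1->2; new result 2.
  F2: re-runs because B9 -1->2; H9 -1->2; new result 0 (unchanged).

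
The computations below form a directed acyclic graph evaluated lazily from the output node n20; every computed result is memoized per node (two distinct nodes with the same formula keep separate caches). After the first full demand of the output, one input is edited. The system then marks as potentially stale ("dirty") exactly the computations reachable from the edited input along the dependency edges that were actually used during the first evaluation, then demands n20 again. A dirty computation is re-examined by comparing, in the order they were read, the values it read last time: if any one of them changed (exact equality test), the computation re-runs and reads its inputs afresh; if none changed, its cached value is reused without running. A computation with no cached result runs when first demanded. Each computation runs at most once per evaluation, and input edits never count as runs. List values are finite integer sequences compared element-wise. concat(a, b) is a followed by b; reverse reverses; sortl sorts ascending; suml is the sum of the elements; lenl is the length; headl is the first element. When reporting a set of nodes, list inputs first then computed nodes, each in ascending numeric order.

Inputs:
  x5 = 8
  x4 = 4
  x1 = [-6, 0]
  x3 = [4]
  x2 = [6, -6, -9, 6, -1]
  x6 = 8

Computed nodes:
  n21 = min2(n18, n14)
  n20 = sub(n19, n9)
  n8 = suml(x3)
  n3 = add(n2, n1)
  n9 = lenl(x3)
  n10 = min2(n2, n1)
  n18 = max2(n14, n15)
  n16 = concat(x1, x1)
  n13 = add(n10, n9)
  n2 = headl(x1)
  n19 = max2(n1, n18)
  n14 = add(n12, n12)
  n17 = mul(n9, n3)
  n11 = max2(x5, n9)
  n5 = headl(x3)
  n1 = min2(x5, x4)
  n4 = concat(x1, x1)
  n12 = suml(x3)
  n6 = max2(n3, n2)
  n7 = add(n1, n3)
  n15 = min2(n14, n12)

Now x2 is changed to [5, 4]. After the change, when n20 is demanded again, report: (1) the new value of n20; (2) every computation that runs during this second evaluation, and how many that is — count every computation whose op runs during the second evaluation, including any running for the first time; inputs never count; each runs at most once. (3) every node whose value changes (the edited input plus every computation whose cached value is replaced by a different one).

Demanding n20 again yields 7.
0 computations run: none.
The nodes whose values change: x2.
Note the shortcut — nothing in the graph depends on x2 at all, so no recomputation happens.

First demand of the output computes:
  n1 = min2(8, 4) = 4
  n9 = lenl([4]) = 1
  n12 = suml([4]) = 4
  n14 = add(4, 4) = 8
  n15 = min2(8, 4) = 4
  n18 = max2(8, 4) = 8
  n19 = max2(4, 8) = 8
  n20 = sub(8, 1) = 7

After the edit, cleaning proceeds:
  no node depends on x2 at all; the second demand re-runs nothing.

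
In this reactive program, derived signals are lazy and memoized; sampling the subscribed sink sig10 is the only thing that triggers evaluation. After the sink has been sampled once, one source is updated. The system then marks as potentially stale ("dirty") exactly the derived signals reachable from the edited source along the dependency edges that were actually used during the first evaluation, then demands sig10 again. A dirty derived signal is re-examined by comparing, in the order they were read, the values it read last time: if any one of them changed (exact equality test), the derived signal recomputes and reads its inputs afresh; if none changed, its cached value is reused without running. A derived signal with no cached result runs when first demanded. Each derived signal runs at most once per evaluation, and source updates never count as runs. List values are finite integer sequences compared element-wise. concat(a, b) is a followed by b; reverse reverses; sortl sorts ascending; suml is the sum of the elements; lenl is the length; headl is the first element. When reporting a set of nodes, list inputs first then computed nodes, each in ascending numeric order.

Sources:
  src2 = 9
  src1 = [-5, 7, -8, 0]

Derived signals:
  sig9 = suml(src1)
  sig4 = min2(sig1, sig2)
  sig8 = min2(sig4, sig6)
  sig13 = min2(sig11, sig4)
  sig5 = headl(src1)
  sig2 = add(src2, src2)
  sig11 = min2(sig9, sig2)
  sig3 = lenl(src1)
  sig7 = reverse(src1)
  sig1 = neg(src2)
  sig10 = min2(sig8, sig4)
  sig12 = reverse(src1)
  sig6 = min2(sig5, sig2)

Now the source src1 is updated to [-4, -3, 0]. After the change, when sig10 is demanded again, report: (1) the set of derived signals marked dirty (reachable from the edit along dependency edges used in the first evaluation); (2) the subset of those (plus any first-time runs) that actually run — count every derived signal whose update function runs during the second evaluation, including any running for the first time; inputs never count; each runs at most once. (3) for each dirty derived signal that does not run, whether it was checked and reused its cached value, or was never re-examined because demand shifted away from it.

First demand of the output computes:
  sig1 = neg(9) = -9
  sig2 = add(9, 9) = 18
  sig4 = min2(-9, 18) = -9
  sig5 = headl([-5, 7, -8, 0]) = -5
  sig6 = min2(-5, 18) = -5
  sig8 = min2(-9, -5) = -9
  sig10 = min2(-9, -9) = -9

After the edit, cleaning proceeds:
  sig5: a read changed (src1 [-5, 7, -8, 0]->[-4, -3, 0]) — executes, giving -4.
  sig6: a read changed (sig5 -5->-4) — executes, giving -4.
  sig8: a read changed (sig6 -5->-4) — executes, giving -9 — identical to its old value.
  sig10: dirty, but its reads are unchanged (sig8 unchanged, sig4 unchanged); cached -9 stands.

Note the absorption at sig8: it re-runs yet its value is the same, leaving the output's value untouched.

The edit dirties: sig5, sig6, sig8, sig10.
3 derived signals run: sig5, sig6, sig8.
Cache hits after checking: sig10.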